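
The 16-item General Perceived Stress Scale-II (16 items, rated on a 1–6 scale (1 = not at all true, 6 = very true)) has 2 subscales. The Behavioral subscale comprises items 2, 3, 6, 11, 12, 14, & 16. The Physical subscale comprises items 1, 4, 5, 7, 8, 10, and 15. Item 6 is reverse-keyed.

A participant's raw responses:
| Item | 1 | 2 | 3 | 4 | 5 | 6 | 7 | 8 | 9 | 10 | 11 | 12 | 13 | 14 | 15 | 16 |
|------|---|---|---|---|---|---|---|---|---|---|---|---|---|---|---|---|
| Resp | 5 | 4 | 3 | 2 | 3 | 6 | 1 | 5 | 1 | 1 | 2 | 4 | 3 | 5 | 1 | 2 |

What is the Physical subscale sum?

Physical items: 1, 4, 5, 7, 8, 10, 15.
  item 1: 5
  item 4: 2
  item 5: 3
  item 7: 1
  item 8: 5
  item 10: 1
  item 15: 1
Sum = 5 + 2 + 3 + 1 + 5 + 1 + 1 = 18

18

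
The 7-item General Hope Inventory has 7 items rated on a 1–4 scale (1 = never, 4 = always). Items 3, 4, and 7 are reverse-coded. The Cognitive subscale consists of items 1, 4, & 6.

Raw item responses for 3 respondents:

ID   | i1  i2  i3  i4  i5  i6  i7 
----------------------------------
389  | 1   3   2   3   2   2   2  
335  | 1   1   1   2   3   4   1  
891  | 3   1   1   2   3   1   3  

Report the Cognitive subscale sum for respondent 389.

Respondent 389 raw: 1, 3, 2, 3, 2, 2, 2.
Cognitive items: 1, 4, 6.
Reverse-coded (on a 1–4 scale, reversed = 5 − raw):
  item 1: 1
  item 4: 5 − 3 = 2
  item 6: 2
Sum = 1 + 2 + 2 = 5

5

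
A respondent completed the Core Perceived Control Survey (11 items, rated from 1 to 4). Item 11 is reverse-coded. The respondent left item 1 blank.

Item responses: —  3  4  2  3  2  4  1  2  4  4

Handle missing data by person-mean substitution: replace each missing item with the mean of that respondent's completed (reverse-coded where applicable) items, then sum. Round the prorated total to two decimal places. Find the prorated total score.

Reverse-coded (on a 1–4 scale, reversed = 5 − raw):
  item 11: 5 − 4 = 1
Completed scored items (10 of 11): 3, 4, 2, 3, 2, 4, 1, 2, 4, 1; sum = 26.
Person mean = 26 / 10 ≈ 2.6000
Prorated total = (26 / 10) × 11 = 28.60 (to 2 dp)

28.60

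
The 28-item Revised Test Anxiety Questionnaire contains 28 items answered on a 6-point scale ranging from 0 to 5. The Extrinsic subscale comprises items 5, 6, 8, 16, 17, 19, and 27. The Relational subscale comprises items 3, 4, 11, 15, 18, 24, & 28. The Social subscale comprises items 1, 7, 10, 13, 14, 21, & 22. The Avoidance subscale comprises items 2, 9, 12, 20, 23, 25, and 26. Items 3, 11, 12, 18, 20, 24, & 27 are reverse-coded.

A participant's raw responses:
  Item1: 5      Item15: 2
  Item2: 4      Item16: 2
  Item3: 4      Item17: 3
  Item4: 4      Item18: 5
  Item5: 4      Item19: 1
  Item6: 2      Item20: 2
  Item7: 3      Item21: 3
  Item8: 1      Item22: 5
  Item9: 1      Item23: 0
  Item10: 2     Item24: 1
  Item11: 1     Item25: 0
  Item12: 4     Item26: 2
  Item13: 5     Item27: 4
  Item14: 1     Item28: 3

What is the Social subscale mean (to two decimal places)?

Social items: 1, 7, 10, 13, 14, 21, 22.
  item 1: 5
  item 7: 3
  item 10: 2
  item 13: 5
  item 14: 1
  item 21: 3
  item 22: 5
Sum = 5 + 3 + 2 + 5 + 1 + 3 + 5 = 24
Mean = 24 / 7 = 3.43

3.43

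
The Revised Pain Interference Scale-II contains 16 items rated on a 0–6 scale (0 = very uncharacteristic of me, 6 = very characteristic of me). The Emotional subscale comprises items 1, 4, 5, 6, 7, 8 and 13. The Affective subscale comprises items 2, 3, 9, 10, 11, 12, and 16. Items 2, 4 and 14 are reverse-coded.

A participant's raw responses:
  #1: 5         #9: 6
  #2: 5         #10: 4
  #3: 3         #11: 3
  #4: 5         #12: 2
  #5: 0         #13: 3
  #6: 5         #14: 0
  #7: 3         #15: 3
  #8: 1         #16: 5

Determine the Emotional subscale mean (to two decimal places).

Emotional items: 1, 4, 5, 6, 7, 8, 13.
Of these, item 4 is reverse-coded; on a 0–6 scale, reversed = 6 − raw.
  item 1: 5
  item 4: 6 − 5 = 1
  item 5: 0
  item 6: 5
  item 7: 3
  item 8: 1
  item 13: 3
Sum = 5 + 1 + 0 + 5 + 3 + 1 + 3 = 18
Mean = 18 / 7 = 2.57

2.57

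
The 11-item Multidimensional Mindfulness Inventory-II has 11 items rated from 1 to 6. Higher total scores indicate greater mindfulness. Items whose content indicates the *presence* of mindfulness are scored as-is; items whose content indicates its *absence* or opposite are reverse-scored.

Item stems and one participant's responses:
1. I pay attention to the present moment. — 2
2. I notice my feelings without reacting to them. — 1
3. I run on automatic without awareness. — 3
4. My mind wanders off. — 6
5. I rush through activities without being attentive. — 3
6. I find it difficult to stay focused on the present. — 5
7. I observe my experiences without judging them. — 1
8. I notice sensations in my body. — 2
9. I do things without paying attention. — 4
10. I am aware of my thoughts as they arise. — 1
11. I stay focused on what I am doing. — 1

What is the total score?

Items 3, 4, 5, 6, 9 describe the absence/opposite of mindfulness → reverse-score.
on a 1–6 scale, reversed = 7 − raw.
  item 1: 2
  item 2: 1
  item 3: 7 − 3 = 4
  item 4: 7 − 6 = 1
  item 5: 7 − 3 = 4
  item 6: 7 − 5 = 2
  item 7: 1
  item 8: 2
  item 9: 7 − 4 = 3
  item 10: 1
  item 11: 1
Total = 2 + 1 + 4 + 1 + 4 + 2 + 1 + 2 + 3 + 1 + 1 = 22

22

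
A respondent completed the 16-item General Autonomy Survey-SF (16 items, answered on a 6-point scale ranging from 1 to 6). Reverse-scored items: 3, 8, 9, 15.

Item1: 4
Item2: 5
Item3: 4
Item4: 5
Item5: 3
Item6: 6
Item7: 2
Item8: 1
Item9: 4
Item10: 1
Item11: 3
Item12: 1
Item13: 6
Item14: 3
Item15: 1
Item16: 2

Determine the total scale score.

Reversing items 3, 8, 9 and 15 with 7 − raw:
Total = 4 + 5 + (7−4) + 5 + 3 + 6 + 2 + (7−1) + (7−4) + 1 + 3 + 1 + 6 + 3 + (7−1) + 2
      = 4 + 5 + 3 + 5 + 3 + 6 + 2 + 6 + 3 + 1 + 3 + 1 + 6 + 3 + 6 + 2 = 59

59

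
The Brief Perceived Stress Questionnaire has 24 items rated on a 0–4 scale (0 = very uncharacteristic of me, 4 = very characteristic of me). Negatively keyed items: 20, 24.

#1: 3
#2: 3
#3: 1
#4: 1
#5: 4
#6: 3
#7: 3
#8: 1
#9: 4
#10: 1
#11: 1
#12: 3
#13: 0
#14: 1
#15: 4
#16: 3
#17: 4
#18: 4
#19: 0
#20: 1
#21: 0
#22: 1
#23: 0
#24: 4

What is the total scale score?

48

Raw sum = 50. Negatively keyed items: 20, 24; their raw sum = 5.
Each reversal replaces raw with 4 − raw, changing the total by 4 − 2·raw per item.
Total = 50 + 2·4 − 2·5 = 50 + 8 − 10 = 48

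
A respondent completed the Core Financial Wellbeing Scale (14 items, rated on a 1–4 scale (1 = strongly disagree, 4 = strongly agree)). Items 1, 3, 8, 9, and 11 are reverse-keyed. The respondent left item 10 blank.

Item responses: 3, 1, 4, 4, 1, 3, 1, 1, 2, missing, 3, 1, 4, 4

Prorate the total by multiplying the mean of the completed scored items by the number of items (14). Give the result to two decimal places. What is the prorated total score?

Reverse-coded (on a 1–4 scale, reversed = 5 − raw):
  item 1: 5 − 3 = 2
  item 3: 5 − 4 = 1
  item 8: 5 − 1 = 4
  item 9: 5 − 2 = 3
  item 11: 5 − 3 = 2
Completed scored items (13 of 14): 2, 1, 1, 4, 1, 3, 1, 4, 3, 2, 1, 4, 4; sum = 31.
Person mean = 31 / 13 ≈ 2.3846
Prorated total = (31 / 13) × 14 = 33.38 (to 2 dp)

33.38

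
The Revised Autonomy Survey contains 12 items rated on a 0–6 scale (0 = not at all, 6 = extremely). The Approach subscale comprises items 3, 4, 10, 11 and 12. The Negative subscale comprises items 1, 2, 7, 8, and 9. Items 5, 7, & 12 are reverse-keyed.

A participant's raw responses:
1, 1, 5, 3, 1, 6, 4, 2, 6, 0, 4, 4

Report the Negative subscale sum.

12

Negative items: 1, 2, 7, 8, 9.
Of these, item 7 is reverse-keyed; reversed = (0+6) − raw = 6 − raw.
  item 1: 1
  item 2: 1
  item 7: 6 − 4 = 2
  item 8: 2
  item 9: 6
Sum = 1 + 1 + 2 + 2 + 6 = 12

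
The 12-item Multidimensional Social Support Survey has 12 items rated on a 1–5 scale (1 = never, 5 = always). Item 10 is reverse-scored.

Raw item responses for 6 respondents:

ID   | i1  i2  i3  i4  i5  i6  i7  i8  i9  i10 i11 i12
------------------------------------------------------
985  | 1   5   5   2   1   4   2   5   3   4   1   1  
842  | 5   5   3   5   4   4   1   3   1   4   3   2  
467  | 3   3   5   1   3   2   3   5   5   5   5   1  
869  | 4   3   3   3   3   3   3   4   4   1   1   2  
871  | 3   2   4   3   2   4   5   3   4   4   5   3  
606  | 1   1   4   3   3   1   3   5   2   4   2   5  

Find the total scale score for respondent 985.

32

Respondent 985 raw: 1, 5, 5, 2, 1, 4, 2, 5, 3, 4, 1, 1.
Reverse-coded (on a 1–5 scale, reversed = 6 − raw):
  item 1: 1
  item 2: 5
  item 3: 5
  item 4: 2
  item 5: 1
  item 6: 4
  item 7: 2
  item 8: 5
  item 9: 3
  item 10: 6 − 4 = 2
  item 11: 1
  item 12: 1
Sum = 1 + 5 + 5 + 2 + 1 + 4 + 2 + 5 + 3 + 2 + 1 + 1 = 32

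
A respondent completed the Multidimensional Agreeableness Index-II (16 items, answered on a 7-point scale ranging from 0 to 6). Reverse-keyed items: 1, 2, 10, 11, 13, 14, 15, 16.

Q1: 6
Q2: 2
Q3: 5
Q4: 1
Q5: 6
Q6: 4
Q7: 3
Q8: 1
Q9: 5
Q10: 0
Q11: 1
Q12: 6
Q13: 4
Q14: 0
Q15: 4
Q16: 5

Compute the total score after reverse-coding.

Reversing items 1, 2, 10, 11, 13, 14, 15, and 16 with 6 − raw:
Total = (6−6) + (6−2) + 5 + 1 + 6 + 4 + 3 + 1 + 5 + (6−0) + (6−1) + 6 + (6−4) + (6−0) + (6−4) + (6−5)
      = 0 + 4 + 5 + 1 + 6 + 4 + 3 + 1 + 5 + 6 + 5 + 6 + 2 + 6 + 2 + 1 = 57

57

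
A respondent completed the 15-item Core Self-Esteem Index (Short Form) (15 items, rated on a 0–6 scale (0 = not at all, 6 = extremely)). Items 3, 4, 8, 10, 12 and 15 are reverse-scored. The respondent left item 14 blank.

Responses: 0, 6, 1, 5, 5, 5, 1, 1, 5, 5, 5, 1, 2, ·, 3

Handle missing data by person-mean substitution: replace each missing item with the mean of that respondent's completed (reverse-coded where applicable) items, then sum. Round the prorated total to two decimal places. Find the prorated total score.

52.50

Reverse-coded (reversed = (0+6) − raw = 6 − raw):
  item 3: 6 − 1 = 5
  item 4: 6 − 5 = 1
  item 8: 6 − 1 = 5
  item 10: 6 − 5 = 1
  item 12: 6 − 1 = 5
  item 15: 6 − 3 = 3
Completed scored items (14 of 15): 0, 6, 5, 1, 5, 5, 1, 5, 5, 1, 5, 5, 2, 3; sum = 49.
Person mean = 49 / 14 ≈ 3.5000
Prorated total = (49 / 14) × 15 = 52.50 (to 2 dp)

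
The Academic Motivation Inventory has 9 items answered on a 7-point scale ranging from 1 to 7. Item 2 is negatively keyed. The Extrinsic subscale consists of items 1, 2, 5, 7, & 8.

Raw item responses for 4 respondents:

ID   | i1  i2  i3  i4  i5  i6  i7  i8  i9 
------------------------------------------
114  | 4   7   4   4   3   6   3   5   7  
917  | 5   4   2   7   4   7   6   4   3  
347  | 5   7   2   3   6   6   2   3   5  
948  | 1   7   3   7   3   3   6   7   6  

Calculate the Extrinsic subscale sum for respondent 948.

18

Respondent 948 raw: 1, 7, 3, 7, 3, 3, 6, 7, 6.
Extrinsic items: 1, 2, 5, 7, 8.
Reverse-coded (reverse-coded value = 8 − response):
  item 1: 1
  item 2: 8 − 7 = 1
  item 5: 3
  item 7: 6
  item 8: 7
Sum = 1 + 1 + 3 + 6 + 7 = 18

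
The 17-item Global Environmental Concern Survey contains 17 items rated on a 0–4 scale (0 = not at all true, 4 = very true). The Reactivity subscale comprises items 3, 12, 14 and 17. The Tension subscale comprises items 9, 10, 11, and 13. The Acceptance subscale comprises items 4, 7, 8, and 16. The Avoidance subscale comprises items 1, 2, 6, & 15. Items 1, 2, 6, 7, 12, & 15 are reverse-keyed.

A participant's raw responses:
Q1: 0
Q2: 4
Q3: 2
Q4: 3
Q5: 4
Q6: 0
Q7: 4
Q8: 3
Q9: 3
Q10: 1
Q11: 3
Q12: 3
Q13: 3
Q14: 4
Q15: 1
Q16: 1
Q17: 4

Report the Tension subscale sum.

Tension items: 9, 10, 11, 13.
  item 9: 3
  item 10: 1
  item 11: 3
  item 13: 3
Sum = 3 + 1 + 3 + 3 = 10

10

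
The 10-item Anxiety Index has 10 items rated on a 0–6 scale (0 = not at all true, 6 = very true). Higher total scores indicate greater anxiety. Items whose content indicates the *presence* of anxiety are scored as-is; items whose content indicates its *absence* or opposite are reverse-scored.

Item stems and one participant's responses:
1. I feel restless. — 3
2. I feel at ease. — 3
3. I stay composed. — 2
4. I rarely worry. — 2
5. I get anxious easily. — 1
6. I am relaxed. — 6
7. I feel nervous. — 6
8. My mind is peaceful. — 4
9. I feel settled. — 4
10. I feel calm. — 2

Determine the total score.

Items 2, 3, 4, 6, 8, 9, 10 describe the absence/opposite of anxiety → reverse-score.
reverse-coded value = 6 − response.
  item 1: 3
  item 2: 6 − 3 = 3
  item 3: 6 − 2 = 4
  item 4: 6 − 2 = 4
  item 5: 1
  item 6: 6 − 6 = 0
  item 7: 6
  item 8: 6 − 4 = 2
  item 9: 6 − 4 = 2
  item 10: 6 − 2 = 4
Total = 3 + 3 + 4 + 4 + 1 + 0 + 6 + 2 + 2 + 4 = 29

29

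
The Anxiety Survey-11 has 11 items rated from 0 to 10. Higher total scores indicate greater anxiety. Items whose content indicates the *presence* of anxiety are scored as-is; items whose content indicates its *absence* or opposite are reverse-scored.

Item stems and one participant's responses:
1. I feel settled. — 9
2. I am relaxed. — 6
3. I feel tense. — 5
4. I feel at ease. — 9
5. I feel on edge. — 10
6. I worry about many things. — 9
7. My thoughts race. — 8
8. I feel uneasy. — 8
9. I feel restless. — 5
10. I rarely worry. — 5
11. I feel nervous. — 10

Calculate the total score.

Items 1, 2, 4, 10 describe the absence/opposite of anxiety → reverse-score.
reverse-coded value = 10 − response.
  item 1: 10 − 9 = 1
  item 2: 10 − 6 = 4
  item 3: 5
  item 4: 10 − 9 = 1
  item 5: 10
  item 6: 9
  item 7: 8
  item 8: 8
  item 9: 5
  item 10: 10 − 5 = 5
  item 11: 10
Total = 1 + 4 + 5 + 1 + 10 + 9 + 8 + 8 + 5 + 5 + 10 = 66

66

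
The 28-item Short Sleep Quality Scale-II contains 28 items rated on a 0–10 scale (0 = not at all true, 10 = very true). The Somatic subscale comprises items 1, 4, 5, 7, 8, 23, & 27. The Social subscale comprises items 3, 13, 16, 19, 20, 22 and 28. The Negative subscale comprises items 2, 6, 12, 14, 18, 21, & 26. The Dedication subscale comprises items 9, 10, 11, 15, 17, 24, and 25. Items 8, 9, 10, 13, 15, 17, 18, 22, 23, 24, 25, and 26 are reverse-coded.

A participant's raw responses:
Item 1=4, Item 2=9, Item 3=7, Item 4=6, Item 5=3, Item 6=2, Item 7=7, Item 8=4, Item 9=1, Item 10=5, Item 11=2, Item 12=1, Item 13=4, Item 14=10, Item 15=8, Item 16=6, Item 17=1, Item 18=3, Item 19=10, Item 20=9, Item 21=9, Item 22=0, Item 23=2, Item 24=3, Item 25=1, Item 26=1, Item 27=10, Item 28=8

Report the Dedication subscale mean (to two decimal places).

Dedication items: 9, 10, 11, 15, 17, 24, 25.
Of these, items 9, 10, 15, 17, 24, & 25 are reverse-coded; reversed = (0+10) − raw = 10 − raw.
  item 9: 10 − 1 = 9
  item 10: 10 − 5 = 5
  item 11: 2
  item 15: 10 − 8 = 2
  item 17: 10 − 1 = 9
  item 24: 10 − 3 = 7
  item 25: 10 − 1 = 9
Sum = 9 + 5 + 2 + 2 + 9 + 7 + 9 = 43
Mean = 43 / 7 = 6.14

6.14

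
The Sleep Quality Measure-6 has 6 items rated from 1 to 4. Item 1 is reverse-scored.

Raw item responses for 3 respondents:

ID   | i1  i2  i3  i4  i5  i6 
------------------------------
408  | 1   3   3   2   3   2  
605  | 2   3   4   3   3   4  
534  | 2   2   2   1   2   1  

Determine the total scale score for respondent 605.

Respondent 605 raw: 2, 3, 4, 3, 3, 4.
Reverse-coded (on a 1–4 scale, reversed = 5 − raw):
  item 1: 5 − 2 = 3
  item 2: 3
  item 3: 4
  item 4: 3
  item 5: 3
  item 6: 4
Sum = 3 + 3 + 4 + 3 + 3 + 4 = 20

20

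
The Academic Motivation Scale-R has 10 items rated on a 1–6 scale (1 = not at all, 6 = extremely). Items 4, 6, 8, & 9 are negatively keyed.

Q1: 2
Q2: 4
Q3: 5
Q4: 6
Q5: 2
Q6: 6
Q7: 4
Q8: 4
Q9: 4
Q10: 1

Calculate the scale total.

26

Reversing items 4, 6, 8, and 9 with 7 − raw:
Total = 2 + 4 + 5 + (7−6) + 2 + (7−6) + 4 + (7−4) + (7−4) + 1
      = 2 + 4 + 5 + 1 + 2 + 1 + 4 + 3 + 3 + 1 = 26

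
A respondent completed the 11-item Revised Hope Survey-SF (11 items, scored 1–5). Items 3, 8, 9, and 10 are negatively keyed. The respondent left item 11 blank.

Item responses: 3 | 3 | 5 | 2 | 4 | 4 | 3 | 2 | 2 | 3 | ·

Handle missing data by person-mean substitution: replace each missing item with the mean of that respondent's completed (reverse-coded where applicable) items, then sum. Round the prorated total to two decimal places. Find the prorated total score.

Reverse-coded (reversed = (1+5) − raw = 6 − raw):
  item 3: 6 − 5 = 1
  item 8: 6 − 2 = 4
  item 9: 6 − 2 = 4
  item 10: 6 − 3 = 3
Completed scored items (10 of 11): 3, 3, 1, 2, 4, 4, 3, 4, 4, 3; sum = 31.
Person mean = 31 / 10 ≈ 3.1000
Prorated total = (31 / 10) × 11 = 34.10 (to 2 dp)

34.10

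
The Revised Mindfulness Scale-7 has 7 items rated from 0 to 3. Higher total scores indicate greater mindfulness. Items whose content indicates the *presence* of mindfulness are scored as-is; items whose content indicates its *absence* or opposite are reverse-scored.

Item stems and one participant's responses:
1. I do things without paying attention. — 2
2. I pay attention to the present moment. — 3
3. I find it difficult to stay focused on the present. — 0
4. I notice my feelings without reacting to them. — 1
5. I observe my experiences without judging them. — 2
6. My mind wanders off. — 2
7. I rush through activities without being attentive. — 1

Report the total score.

13

Items 1, 3, 6, 7 describe the absence/opposite of mindfulness → reverse-score.
on a 0–3 scale, reversed = 3 − raw.
  item 1: 3 − 2 = 1
  item 2: 3
  item 3: 3 − 0 = 3
  item 4: 1
  item 5: 2
  item 6: 3 − 2 = 1
  item 7: 3 − 1 = 2
Total = 1 + 3 + 3 + 1 + 2 + 1 + 2 = 13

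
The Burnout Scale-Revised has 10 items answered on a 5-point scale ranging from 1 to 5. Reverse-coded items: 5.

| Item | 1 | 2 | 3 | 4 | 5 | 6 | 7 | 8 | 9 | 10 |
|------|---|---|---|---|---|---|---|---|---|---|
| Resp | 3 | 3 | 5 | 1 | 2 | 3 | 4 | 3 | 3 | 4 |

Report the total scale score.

33

Raw sum = 31. Reverse-coded items: 5; their raw sum = 2.
Each reversal replaces raw with 6 − raw, changing the total by 6 − 2·raw per item.
Total = 31 + 1·6 − 2·2 = 31 + 6 − 4 = 33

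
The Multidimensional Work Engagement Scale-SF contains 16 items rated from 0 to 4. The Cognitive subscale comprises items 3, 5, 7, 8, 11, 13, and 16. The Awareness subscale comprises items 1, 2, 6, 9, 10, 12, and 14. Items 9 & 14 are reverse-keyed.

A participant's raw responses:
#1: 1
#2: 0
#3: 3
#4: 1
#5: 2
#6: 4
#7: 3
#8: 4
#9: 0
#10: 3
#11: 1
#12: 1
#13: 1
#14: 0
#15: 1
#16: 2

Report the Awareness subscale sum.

Awareness items: 1, 2, 6, 9, 10, 12, 14.
Of these, items 9 & 14 are reverse-keyed; reversed = (0+4) − raw = 4 − raw.
  item 1: 1
  item 2: 0
  item 6: 4
  item 9: 4 − 0 = 4
  item 10: 3
  item 12: 1
  item 14: 4 − 0 = 4
Sum = 1 + 0 + 4 + 4 + 3 + 1 + 4 = 17

17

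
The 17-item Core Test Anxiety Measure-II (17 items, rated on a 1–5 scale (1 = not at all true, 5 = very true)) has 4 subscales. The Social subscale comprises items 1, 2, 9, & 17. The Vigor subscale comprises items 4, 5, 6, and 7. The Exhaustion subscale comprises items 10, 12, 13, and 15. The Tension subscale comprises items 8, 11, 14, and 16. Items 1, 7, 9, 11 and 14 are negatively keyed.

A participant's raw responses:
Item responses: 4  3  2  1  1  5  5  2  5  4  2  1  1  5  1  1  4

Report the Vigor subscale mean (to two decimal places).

2.00

Vigor items: 4, 5, 6, 7.
Of these, item 7 is negatively keyed; reversed = (1+5) − raw = 6 − raw.
  item 4: 1
  item 5: 1
  item 6: 5
  item 7: 6 − 5 = 1
Sum = 1 + 1 + 5 + 1 = 8
Mean = 8 / 4 = 2.00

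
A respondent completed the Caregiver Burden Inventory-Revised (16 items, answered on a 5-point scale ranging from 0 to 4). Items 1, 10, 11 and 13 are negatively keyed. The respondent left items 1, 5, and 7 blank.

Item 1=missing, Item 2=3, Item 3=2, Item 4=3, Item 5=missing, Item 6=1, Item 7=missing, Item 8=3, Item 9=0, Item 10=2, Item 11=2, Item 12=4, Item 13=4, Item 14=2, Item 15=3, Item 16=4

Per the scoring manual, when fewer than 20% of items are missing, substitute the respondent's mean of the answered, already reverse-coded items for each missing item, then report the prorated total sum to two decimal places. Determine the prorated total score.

35.69

Reverse-coded (reverse-coded value = 4 − response):
  item 10: 4 − 2 = 2
  item 11: 4 − 2 = 2
  item 13: 4 − 4 = 0
Completed scored items (13 of 16): 3, 2, 3, 1, 3, 0, 2, 2, 4, 0, 2, 3, 4; sum = 29.
Person mean = 29 / 13 ≈ 2.2308
Prorated total = (29 / 13) × 16 = 35.69 (to 2 dp)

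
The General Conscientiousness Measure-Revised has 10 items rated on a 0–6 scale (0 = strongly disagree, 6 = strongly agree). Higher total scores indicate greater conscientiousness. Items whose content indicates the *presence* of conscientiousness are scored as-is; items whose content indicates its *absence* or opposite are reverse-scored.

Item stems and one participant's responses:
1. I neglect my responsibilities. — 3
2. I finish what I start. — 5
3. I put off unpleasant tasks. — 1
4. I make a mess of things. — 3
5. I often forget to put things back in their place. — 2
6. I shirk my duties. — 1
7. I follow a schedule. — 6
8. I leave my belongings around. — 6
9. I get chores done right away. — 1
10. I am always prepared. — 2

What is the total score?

Items 1, 3, 4, 5, 6, 8 describe the absence/opposite of conscientiousness → reverse-score.
reverse-coded value = 6 − response.
  item 1: 6 − 3 = 3
  item 2: 5
  item 3: 6 − 1 = 5
  item 4: 6 − 3 = 3
  item 5: 6 − 2 = 4
  item 6: 6 − 1 = 5
  item 7: 6
  item 8: 6 − 6 = 0
  item 9: 1
  item 10: 2
Total = 3 + 5 + 5 + 3 + 4 + 5 + 6 + 0 + 1 + 2 = 34

34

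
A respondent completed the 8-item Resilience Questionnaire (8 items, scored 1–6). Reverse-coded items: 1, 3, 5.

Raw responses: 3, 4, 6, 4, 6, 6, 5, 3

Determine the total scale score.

28

Raw sum = 37. Reverse-coded items: 1, 3, 5; their raw sum = 15.
Each reversal replaces raw with 7 − raw, changing the total by 7 − 2·raw per item.
Total = 37 + 3·7 − 2·15 = 37 + 21 − 30 = 28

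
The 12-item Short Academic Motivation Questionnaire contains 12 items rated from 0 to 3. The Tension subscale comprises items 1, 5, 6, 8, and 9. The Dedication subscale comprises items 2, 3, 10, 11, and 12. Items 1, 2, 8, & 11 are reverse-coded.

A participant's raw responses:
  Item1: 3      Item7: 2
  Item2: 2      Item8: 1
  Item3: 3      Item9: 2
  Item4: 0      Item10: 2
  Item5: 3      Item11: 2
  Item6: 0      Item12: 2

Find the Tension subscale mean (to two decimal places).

1.40

Tension items: 1, 5, 6, 8, 9.
Of these, items 1 & 8 are reverse-coded; reverse-coded value = 3 − response.
  item 1: 3 − 3 = 0
  item 5: 3
  item 6: 0
  item 8: 3 − 1 = 2
  item 9: 2
Sum = 0 + 3 + 0 + 2 + 2 = 7
Mean = 7 / 5 = 1.40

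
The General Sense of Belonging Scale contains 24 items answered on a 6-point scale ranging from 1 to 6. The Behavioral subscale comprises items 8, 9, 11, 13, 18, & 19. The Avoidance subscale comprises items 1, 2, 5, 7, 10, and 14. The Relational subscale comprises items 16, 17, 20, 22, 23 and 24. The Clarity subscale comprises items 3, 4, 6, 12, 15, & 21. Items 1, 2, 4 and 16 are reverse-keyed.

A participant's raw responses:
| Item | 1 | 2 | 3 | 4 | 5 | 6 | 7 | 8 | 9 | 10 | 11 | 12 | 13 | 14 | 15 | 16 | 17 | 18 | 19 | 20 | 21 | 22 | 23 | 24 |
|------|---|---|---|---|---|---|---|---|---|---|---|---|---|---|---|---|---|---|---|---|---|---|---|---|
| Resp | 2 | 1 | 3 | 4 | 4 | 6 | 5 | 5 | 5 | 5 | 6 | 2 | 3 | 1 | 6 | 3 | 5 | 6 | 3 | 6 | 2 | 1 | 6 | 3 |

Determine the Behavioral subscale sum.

Behavioral items: 8, 9, 11, 13, 18, 19.
  item 8: 5
  item 9: 5
  item 11: 6
  item 13: 3
  item 18: 6
  item 19: 3
Sum = 5 + 5 + 6 + 3 + 6 + 3 = 28

28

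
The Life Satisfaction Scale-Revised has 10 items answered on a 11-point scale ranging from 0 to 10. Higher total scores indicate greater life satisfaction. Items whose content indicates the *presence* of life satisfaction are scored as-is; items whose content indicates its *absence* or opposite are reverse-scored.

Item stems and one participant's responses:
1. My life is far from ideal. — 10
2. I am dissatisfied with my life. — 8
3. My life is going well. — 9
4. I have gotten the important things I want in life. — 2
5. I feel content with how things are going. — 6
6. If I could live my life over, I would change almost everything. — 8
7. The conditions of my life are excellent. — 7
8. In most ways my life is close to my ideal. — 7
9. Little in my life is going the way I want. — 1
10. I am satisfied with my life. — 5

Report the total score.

49

Items 1, 2, 6, 9 describe the absence/opposite of life satisfaction → reverse-score.
on a 0–10 scale, reversed = 10 − raw.
  item 1: 10 − 10 = 0
  item 2: 10 − 8 = 2
  item 3: 9
  item 4: 2
  item 5: 6
  item 6: 10 − 8 = 2
  item 7: 7
  item 8: 7
  item 9: 10 − 1 = 9
  item 10: 5
Total = 0 + 2 + 9 + 2 + 6 + 2 + 7 + 7 + 9 + 5 = 49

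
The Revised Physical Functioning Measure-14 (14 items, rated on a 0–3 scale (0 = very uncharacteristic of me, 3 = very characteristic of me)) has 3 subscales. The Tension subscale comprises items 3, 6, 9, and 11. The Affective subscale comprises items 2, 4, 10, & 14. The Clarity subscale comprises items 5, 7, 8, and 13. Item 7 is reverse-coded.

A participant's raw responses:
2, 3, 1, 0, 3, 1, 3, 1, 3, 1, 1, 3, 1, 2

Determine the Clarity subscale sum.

Clarity items: 5, 7, 8, 13.
Of these, item 7 is reverse-coded; on a 0–3 scale, reversed = 3 − raw.
  item 5: 3
  item 7: 3 − 3 = 0
  item 8: 1
  item 13: 1
Sum = 3 + 0 + 1 + 1 = 5

5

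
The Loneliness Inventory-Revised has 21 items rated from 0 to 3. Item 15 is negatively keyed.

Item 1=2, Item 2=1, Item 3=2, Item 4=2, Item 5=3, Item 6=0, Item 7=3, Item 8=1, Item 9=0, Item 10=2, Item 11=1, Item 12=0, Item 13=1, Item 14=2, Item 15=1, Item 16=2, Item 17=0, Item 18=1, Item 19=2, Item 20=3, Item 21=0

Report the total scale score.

Reversing item 15 with 3 − raw:
Total = 2 + 1 + 2 + 2 + 3 + 0 + 3 + 1 + 0 + 2 + 1 + 0 + 1 + 2 + (3−1) + 2 + 0 + 1 + 2 + 3 + 0
      = 2 + 1 + 2 + 2 + 3 + 0 + 3 + 1 + 0 + 2 + 1 + 0 + 1 + 2 + 2 + 2 + 0 + 1 + 2 + 3 + 0 = 30

30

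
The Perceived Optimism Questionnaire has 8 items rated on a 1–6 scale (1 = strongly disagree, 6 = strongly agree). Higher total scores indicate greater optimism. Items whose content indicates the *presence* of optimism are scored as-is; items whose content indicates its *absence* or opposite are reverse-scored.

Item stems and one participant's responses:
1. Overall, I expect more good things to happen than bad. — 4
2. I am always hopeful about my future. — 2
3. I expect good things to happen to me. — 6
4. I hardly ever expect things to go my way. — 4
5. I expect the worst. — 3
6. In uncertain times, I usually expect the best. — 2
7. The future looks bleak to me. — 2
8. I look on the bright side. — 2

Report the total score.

28

Items 4, 5, 7 describe the absence/opposite of optimism → reverse-score.
reversed = (1+6) − raw = 7 − raw.
  item 1: 4
  item 2: 2
  item 3: 6
  item 4: 7 − 4 = 3
  item 5: 7 − 3 = 4
  item 6: 2
  item 7: 7 − 2 = 5
  item 8: 2
Total = 4 + 2 + 6 + 3 + 4 + 2 + 5 + 2 = 28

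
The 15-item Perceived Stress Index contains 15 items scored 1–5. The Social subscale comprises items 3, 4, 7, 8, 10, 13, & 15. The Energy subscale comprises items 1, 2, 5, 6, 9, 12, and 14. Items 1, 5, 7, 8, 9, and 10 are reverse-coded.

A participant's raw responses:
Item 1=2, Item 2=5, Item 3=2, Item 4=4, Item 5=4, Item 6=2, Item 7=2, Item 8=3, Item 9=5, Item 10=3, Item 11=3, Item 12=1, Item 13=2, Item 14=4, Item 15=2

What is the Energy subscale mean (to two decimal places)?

2.71

Energy items: 1, 2, 5, 6, 9, 12, 14.
Of these, items 1, 5, and 9 are reverse-coded; reverse-coded value = 6 − response.
  item 1: 6 − 2 = 4
  item 2: 5
  item 5: 6 − 4 = 2
  item 6: 2
  item 9: 6 − 5 = 1
  item 12: 1
  item 14: 4
Sum = 4 + 5 + 2 + 2 + 1 + 1 + 4 = 19
Mean = 19 / 7 = 2.71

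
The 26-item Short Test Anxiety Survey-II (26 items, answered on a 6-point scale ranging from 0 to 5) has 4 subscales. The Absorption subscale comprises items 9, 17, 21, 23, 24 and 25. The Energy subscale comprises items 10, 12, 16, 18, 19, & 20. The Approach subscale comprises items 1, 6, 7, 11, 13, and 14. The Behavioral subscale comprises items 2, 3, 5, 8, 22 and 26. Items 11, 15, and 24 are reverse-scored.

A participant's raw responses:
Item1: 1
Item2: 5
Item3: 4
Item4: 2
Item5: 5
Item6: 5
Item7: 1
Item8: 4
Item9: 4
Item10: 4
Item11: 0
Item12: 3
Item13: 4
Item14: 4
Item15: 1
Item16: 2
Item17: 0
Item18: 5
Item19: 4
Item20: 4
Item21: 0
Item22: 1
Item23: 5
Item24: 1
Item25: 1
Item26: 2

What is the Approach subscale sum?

Approach items: 1, 6, 7, 11, 13, 14.
Of these, item 11 is reverse-scored; reversed = (0+5) − raw = 5 − raw.
  item 1: 1
  item 6: 5
  item 7: 1
  item 11: 5 − 0 = 5
  item 13: 4
  item 14: 4
Sum = 1 + 5 + 1 + 5 + 4 + 4 = 20

20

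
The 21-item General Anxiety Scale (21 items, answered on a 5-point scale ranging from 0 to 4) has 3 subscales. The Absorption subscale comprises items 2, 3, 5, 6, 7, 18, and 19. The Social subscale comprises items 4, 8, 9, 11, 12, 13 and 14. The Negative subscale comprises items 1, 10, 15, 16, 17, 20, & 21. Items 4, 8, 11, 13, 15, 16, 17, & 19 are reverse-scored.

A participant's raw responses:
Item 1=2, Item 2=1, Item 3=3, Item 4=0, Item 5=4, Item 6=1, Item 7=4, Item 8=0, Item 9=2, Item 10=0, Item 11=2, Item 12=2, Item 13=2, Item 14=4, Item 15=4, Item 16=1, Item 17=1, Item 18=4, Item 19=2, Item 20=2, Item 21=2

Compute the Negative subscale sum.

12

Negative items: 1, 10, 15, 16, 17, 20, 21.
Of these, items 15, 16, and 17 are reverse-scored; reversed = (0+4) − raw = 4 − raw.
  item 1: 2
  item 10: 0
  item 15: 4 − 4 = 0
  item 16: 4 − 1 = 3
  item 17: 4 − 1 = 3
  item 20: 2
  item 21: 2
Sum = 2 + 0 + 0 + 3 + 3 + 2 + 2 = 12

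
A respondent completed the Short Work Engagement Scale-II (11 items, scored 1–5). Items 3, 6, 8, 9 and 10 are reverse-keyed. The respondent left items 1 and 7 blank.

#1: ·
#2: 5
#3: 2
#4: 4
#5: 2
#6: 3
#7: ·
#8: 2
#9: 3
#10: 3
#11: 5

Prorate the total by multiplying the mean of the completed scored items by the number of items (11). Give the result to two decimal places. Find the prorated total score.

40.33

Reverse-coded (reversed = (1+5) − raw = 6 − raw):
  item 3: 6 − 2 = 4
  item 6: 6 − 3 = 3
  item 8: 6 − 2 = 4
  item 9: 6 − 3 = 3
  item 10: 6 − 3 = 3
Completed scored items (9 of 11): 5, 4, 4, 2, 3, 4, 3, 3, 5; sum = 33.
Person mean = 33 / 9 ≈ 3.6667
Prorated total = (33 / 9) × 11 = 40.33 (to 2 dp)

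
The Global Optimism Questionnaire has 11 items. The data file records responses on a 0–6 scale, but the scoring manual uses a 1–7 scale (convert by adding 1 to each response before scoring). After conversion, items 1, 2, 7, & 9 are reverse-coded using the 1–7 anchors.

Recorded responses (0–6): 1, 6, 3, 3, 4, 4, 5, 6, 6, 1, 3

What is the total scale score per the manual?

41

Convert to 1–7: 2, 7, 4, 4, 5, 5, 6, 7, 7, 2, 4
Reverse-coded (reversed = (1+7) − raw = 8 − raw):
  item 1: 8 − 2 = 6
  item 2: 8 − 7 = 1
  item 7: 8 − 6 = 2
  item 9: 8 − 7 = 1
Scored: 6, 1, 4, 4, 5, 5, 2, 7, 1, 2, 4
Total = 41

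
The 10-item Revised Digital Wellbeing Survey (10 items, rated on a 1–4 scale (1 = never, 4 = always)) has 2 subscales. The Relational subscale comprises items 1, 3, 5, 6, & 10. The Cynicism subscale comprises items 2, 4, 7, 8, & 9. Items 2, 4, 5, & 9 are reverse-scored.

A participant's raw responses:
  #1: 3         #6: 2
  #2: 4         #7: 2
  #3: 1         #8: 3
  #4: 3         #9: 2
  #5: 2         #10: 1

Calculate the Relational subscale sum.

10

Relational items: 1, 3, 5, 6, 10.
Of these, item 5 is reverse-scored; on a 1–4 scale, reversed = 5 − raw.
  item 1: 3
  item 3: 1
  item 5: 5 − 2 = 3
  item 6: 2
  item 10: 1
Sum = 3 + 1 + 3 + 2 + 1 = 10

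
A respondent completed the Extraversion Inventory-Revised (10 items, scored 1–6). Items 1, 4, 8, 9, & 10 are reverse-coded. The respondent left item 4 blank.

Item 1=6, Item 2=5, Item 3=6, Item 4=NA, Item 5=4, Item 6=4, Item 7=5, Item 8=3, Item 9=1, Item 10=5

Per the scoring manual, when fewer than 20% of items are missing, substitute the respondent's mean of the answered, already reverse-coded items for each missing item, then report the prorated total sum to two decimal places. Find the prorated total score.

41.11

Reverse-coded (reverse-coded value = 7 − response):
  item 1: 7 − 6 = 1
  item 8: 7 − 3 = 4
  item 9: 7 − 1 = 6
  item 10: 7 − 5 = 2
Completed scored items (9 of 10): 1, 5, 6, 4, 4, 5, 4, 6, 2; sum = 37.
Person mean = 37 / 9 ≈ 4.1111
Prorated total = (37 / 9) × 10 = 41.11 (to 2 dp)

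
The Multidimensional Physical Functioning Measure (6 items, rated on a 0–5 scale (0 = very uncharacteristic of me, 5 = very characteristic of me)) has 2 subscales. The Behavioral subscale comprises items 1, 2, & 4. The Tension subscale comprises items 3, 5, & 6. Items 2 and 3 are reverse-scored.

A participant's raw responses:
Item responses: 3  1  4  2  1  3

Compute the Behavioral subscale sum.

Behavioral items: 1, 2, 4.
Of these, item 2 is reverse-scored; reverse-coded value = 5 − response.
  item 1: 3
  item 2: 5 − 1 = 4
  item 4: 2
Sum = 3 + 4 + 2 = 9

9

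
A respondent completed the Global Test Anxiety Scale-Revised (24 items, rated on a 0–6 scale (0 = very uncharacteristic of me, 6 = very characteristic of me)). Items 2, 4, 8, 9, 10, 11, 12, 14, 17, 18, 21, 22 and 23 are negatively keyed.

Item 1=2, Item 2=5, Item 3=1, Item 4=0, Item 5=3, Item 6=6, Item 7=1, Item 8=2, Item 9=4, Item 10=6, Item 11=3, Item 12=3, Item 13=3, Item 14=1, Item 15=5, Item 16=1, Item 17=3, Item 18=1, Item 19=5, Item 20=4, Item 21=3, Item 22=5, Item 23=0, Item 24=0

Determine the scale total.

Raw sum = 67. Negatively keyed items: 2, 4, 8, 9, 10, 11, 12, 14, 17, 18, 21, 22, 23; their raw sum = 36.
Each reversal replaces raw with 6 − raw, changing the total by 6 − 2·raw per item.
Total = 67 + 13·6 − 2·36 = 67 + 78 − 72 = 73

73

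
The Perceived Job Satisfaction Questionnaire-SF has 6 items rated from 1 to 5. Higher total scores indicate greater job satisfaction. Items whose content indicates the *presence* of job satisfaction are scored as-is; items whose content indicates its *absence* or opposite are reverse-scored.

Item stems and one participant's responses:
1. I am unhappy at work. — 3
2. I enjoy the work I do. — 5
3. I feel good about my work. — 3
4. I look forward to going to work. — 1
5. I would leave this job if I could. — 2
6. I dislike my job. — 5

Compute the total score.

Items 1, 5, 6 describe the absence/opposite of job satisfaction → reverse-score.
reverse-coded value = 6 − response.
  item 1: 6 − 3 = 3
  item 2: 5
  item 3: 3
  item 4: 1
  item 5: 6 − 2 = 4
  item 6: 6 − 5 = 1
Total = 3 + 5 + 3 + 1 + 4 + 1 = 17

17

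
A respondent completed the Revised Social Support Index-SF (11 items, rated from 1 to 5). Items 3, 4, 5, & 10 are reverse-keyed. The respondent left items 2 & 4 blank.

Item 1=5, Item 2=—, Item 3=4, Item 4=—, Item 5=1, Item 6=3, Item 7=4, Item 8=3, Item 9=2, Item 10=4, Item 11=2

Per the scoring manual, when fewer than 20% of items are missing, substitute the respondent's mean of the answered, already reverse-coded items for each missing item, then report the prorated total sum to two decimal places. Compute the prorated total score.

34.22

Reverse-coded (reverse-coded value = 6 − response):
  item 3: 6 − 4 = 2
  item 5: 6 − 1 = 5
  item 10: 6 − 4 = 2
Completed scored items (9 of 11): 5, 2, 5, 3, 4, 3, 2, 2, 2; sum = 28.
Person mean = 28 / 9 ≈ 3.1111
Prorated total = (28 / 9) × 11 = 34.22 (to 2 dp)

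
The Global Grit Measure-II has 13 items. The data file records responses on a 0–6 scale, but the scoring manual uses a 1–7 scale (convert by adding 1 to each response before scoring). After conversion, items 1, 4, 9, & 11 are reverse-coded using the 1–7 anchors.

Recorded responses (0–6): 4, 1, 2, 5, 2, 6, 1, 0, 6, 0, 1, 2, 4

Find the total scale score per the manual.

Convert to 1–7: 5, 2, 3, 6, 3, 7, 2, 1, 7, 1, 2, 3, 5
Reverse-coded (reversed = (1+7) − raw = 8 − raw):
  item 1: 8 − 5 = 3
  item 4: 8 − 6 = 2
  item 9: 8 − 7 = 1
  item 11: 8 − 2 = 6
Scored: 3, 2, 3, 2, 3, 7, 2, 1, 1, 1, 6, 3, 5
Total = 39

39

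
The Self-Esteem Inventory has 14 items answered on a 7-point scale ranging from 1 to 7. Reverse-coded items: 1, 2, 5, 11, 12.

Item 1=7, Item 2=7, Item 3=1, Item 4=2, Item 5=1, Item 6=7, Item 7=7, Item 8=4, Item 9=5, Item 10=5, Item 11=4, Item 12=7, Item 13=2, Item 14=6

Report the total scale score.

53

Reverse-coded items use 8 − raw:
  item 1: 8 − 7 = 1
  item 2: 8 − 7 = 1
  item 5: 8 − 1 = 7
  item 11: 8 − 4 = 4
  item 12: 8 − 7 = 1
Scored responses: 1, 1, 1, 2, 7, 7, 7, 4, 5, 5, 4, 1, 2, 6
Total = 1 + 1 + 1 + 2 + 7 + 7 + 7 + 4 + 5 + 5 + 4 + 1 + 2 + 6 = 53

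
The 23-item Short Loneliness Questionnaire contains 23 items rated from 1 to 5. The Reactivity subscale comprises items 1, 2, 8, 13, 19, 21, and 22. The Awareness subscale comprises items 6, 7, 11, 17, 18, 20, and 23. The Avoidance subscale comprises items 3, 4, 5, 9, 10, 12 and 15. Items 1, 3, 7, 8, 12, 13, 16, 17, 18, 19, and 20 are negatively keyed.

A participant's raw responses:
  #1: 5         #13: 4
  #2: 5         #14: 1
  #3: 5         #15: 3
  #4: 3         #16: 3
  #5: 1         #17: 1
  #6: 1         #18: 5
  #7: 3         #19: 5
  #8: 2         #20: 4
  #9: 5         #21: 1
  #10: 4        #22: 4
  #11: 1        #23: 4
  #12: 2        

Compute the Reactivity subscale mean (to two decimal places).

2.57

Reactivity items: 1, 2, 8, 13, 19, 21, 22.
Of these, items 1, 8, 13 and 19 are negatively keyed; on a 1–5 scale, reversed = 6 − raw.
  item 1: 6 − 5 = 1
  item 2: 5
  item 8: 6 − 2 = 4
  item 13: 6 − 4 = 2
  item 19: 6 − 5 = 1
  item 21: 1
  item 22: 4
Sum = 1 + 5 + 4 + 2 + 1 + 1 + 4 = 18
Mean = 18 / 7 = 2.57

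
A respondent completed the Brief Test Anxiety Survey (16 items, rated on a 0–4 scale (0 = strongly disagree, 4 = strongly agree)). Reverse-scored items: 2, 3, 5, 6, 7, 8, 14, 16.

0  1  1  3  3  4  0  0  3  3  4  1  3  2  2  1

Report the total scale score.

39

Reversing items 2, 3, 5, 6, 7, 8, 14 and 16 with 4 − raw:
Total = 0 + (4−1) + (4−1) + 3 + (4−3) + (4−4) + (4−0) + (4−0) + 3 + 3 + 4 + 1 + 3 + (4−2) + 2 + (4−1)
      = 0 + 3 + 3 + 3 + 1 + 0 + 4 + 4 + 3 + 3 + 4 + 1 + 3 + 2 + 2 + 3 = 39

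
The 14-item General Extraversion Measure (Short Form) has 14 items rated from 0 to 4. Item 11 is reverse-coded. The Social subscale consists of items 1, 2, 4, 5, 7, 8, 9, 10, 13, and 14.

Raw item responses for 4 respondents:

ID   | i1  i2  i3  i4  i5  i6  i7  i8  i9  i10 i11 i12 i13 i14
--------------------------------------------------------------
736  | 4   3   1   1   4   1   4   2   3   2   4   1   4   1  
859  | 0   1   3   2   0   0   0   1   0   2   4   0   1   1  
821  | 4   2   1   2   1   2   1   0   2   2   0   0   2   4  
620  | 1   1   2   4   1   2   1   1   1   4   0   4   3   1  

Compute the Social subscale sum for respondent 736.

28

Respondent 736 raw: 4, 3, 1, 1, 4, 1, 4, 2, 3, 2, 4, 1, 4, 1.
Social items: 1, 2, 4, 5, 7, 8, 9, 10, 13, 14.
Reverse-coded (reverse-coded value = 4 − response):
  item 1: 4
  item 2: 3
  item 4: 1
  item 5: 4
  item 7: 4
  item 8: 2
  item 9: 3
  item 10: 2
  item 13: 4
  item 14: 1
Sum = 4 + 3 + 1 + 4 + 4 + 2 + 3 + 2 + 4 + 1 = 28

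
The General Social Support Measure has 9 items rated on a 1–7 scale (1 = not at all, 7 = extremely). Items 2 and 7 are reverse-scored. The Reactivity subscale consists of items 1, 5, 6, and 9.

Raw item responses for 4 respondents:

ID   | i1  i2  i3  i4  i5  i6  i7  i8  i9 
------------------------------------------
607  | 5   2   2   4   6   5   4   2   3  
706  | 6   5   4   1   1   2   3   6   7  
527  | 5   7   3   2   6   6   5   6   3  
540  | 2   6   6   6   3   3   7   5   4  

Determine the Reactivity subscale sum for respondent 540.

Respondent 540 raw: 2, 6, 6, 6, 3, 3, 7, 5, 4.
Reactivity items: 1, 5, 6, 9.
Reverse-coded (reversed = (1+7) − raw = 8 − raw):
  item 1: 2
  item 5: 3
  item 6: 3
  item 9: 4
Sum = 2 + 3 + 3 + 4 = 12

12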